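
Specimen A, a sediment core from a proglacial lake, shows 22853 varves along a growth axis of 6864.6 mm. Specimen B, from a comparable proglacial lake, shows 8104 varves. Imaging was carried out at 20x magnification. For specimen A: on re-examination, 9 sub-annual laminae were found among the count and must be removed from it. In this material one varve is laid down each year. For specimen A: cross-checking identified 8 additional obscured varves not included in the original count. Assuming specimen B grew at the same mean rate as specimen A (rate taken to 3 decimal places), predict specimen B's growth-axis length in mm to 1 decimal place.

2431.2 mm

Specimen A: correcting the raw count gives 22853 − 9 + 8 = 22852 true varves.
A: Extension rate ≈ 6864.6 / 22852 = 0.300 mm per year.
Length of B = 0.300 × 8104 = 2431.2 mm.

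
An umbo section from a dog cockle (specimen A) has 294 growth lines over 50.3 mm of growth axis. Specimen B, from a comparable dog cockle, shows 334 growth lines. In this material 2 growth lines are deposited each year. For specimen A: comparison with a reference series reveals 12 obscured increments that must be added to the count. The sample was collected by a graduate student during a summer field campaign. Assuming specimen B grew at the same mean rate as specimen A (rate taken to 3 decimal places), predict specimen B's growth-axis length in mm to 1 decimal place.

Specimen A: adjusted count: 294 + 12 = 306 growth lines.
Specimen A: dividing by 2 growth lines per year: 306 / 2 = 153 years.
A: Extension rate ≈ 50.3 / 153 = 0.329 mm per year.
Specimen B: with 2 growth lines per year, 334 / 2 = 167 years. For B, 0.329 mm/year × 167 years = 54.9 mm.

54.9 mm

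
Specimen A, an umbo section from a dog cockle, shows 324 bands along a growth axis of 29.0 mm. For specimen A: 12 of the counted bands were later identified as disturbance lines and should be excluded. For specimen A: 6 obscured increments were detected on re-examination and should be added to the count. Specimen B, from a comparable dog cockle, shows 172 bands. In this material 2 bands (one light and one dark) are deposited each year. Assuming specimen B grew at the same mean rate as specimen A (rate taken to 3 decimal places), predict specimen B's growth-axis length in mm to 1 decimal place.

15.7 mm

Specimen A: after corrections the count is 324 − 12 + 6 = 318 bands.
Specimen A: dividing by 2 bands per year: 318 / 2 = 159 years.
A: Extension rate ≈ 29.0 / 159 = 0.182 mm/yr.
Specimen B: dividing by 2 bands per year: 172 / 2 = 86 years. B's length ≈ 0.182 × 86 = 15.7 mm.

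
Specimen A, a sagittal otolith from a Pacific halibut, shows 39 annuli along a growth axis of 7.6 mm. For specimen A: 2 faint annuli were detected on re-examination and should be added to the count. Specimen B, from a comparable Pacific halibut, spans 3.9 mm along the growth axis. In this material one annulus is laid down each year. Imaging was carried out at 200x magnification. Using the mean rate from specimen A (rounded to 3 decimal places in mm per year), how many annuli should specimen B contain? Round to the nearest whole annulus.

Specimen A: adjusted count: 39 + 2 = 41 annuli.
A: Extension rate ≈ 7.6 / 41 = 0.185 mm per year.
For B, 3.9 / 0.185 = 21.08 years ≈ 21 annuli.

21 annuli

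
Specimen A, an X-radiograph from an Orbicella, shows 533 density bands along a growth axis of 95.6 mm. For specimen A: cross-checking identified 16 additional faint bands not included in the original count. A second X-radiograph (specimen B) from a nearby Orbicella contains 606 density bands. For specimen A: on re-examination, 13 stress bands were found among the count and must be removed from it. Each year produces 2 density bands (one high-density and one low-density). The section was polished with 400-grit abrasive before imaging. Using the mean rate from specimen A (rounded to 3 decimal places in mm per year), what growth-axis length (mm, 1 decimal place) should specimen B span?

Specimen A: correcting the raw count gives 533 − 13 + 16 = 536 true density bands.
Specimen A: with 2 density bands per year, 536 / 2 = 268 years.
A: 95.6 mm over 268 years gives 95.6 / 268 ≈ 0.357 mm/yr.
Specimen B: dividing by 2 density bands per year: 606 / 2 = 303 years. B's length ≈ 0.357 × 303 = 108.2 mm.

108.2 mm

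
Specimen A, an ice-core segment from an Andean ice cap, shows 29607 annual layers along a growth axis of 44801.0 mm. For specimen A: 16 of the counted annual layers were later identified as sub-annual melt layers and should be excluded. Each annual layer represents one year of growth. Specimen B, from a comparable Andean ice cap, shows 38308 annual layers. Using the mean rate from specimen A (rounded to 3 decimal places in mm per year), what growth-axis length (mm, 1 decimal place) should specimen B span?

Specimen A: after corrections the count is 29607 − 16 = 29591 annual layers.
A: 44801.0 mm over 29591 years gives 44801.0 / 29591 ≈ 1.514 mm/year.
B's length ≈ 1.514 × 38308 = 57998.3 mm.

57998.3 mm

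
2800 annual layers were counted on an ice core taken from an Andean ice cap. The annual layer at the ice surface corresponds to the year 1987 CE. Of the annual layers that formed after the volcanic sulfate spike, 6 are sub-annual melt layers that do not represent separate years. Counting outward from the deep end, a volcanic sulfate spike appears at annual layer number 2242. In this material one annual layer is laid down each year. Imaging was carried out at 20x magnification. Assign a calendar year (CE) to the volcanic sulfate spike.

2800 − 2242 = 558 annual layers lie beyond the volcanic sulfate spike toward the ice surface.
558 − 6 false = 552 true annual layers after the volcanic sulfate spike.
The annual layer at the ice surface is 1987 CE, so the volcanic sulfate spike dates to 1987 − 552 = 1435 CE.

1435 CE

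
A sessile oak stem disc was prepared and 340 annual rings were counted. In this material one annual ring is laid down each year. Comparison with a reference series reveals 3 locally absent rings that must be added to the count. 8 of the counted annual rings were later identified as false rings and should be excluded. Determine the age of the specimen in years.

Correcting the raw count gives 340 − 8 + 3 = 335 true annual rings.
With a one-to-one annual ring periodicity this is 335 years.

335 yr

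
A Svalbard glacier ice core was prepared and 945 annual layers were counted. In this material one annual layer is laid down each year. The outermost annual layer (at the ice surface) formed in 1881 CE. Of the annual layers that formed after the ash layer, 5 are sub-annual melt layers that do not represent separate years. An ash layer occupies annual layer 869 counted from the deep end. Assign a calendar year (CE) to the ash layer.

1810 CE

Between annual layer 869 and the ice surface there are 945 − 869 = 76 annual layers.
Removing the 5 false annual layers leaves 76 − 5 = 71 true annual layers beyond the ash layer.
1881 − 71 = 1810 CE.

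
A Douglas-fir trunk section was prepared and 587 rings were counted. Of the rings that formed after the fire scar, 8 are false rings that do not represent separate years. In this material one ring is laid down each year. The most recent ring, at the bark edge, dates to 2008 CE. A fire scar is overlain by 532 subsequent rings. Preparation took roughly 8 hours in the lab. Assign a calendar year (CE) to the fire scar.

532 rings post-date the fire scar.
532 − 8 false = 524 true rings after the fire scar.
Counting back 524 years from 2008 CE places the fire scar in 2008 − 524 = 1484 CE.

1484 CE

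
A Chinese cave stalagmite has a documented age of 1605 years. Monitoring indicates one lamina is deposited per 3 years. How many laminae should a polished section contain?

535 laminae

One lamina every 3 years means 1605 / 3 = 535 laminae.
So 535 laminae should be present.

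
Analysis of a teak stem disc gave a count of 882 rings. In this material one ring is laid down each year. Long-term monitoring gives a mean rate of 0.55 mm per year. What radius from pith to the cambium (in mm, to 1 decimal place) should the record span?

882 years of growth are recorded.
Length ≈ 0.55 × 882 = 485.1 mm.

485.1 mm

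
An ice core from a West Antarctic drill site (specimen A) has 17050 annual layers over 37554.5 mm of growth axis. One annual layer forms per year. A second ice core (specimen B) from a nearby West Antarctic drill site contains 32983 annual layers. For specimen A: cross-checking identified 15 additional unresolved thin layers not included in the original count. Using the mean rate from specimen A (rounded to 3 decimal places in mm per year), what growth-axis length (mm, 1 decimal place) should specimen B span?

72595.6 mm

Specimen A: true annual layer count = 17050 + 15 = 17065.
A: Mean rate = 37554.5 mm / 17065 years ≈ 2.201 mm/year.
Length of B = 2.201 × 32983 = 72595.6 mm.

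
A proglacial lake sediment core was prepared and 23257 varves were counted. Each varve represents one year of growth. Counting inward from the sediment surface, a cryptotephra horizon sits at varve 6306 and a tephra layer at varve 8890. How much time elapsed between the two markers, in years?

2584 yr

8890 − 6306 = 2584 varves lie between the two events.
At one varve per year, 2584 years elapsed between them.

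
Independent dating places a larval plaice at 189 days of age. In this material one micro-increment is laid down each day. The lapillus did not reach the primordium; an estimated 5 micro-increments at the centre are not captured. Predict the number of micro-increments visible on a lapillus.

Expected micro-increments over 189 days: 189.
Less the 5 uncaptured micro-increments: 189 − 5 = 184.

184 micro-increments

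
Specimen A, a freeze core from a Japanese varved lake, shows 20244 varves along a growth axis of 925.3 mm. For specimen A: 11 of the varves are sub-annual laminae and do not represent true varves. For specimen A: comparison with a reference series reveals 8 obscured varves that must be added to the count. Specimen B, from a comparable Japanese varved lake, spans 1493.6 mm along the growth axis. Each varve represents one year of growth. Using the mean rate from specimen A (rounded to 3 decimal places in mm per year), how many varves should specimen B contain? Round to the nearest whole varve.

32470 varves

Specimen A: after corrections the count is 20244 − 11 + 8 = 20241 varves.
A: Mean rate = 925.3 mm / 20241 years ≈ 0.046 mm/yr.
B spans 1493.6 / 0.046 = 32469.57 years ≈ 32470 varves.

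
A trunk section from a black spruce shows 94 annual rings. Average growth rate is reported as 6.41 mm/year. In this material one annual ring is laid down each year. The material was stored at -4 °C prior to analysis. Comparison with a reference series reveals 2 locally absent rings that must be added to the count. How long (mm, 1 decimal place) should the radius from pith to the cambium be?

Correcting the raw count gives 94 + 2 = 96 true annual rings.
Predicted length = 6.41 mm/year × 96 years = 615.4 mm.

615.4 mm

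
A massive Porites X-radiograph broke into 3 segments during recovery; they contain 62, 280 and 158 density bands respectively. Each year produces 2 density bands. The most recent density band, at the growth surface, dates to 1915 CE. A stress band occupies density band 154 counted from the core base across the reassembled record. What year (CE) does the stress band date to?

Total density bands = 62 + 280 + 158 = 500.
The stress band sits at density band 154 from the core base, so 500 − 154 = 346 density bands formed after it.
346 density bands at 2 per year is 346 / 2 = 173 years.
Counting back 173 years from 1915 CE places the stress band in 1915 − 173 = 1742 CE.

1742 CE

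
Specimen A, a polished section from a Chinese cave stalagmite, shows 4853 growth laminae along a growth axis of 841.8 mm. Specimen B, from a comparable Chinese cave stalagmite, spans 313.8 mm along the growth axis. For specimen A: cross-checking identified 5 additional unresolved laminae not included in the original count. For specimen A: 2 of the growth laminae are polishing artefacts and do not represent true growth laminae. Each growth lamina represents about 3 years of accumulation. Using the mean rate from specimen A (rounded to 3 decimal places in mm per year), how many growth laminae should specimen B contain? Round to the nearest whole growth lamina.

1803 growth laminae

Specimen A: adjusted count: 4853 − 2 + 5 = 4856 growth laminae.
Specimen A: multiplying by 3 years per growth lamina: 4856 × 3 = 14568 years.
A: Extension rate ≈ 841.8 / 14568 = 0.058 mm/year.
For B, 313.8 / 0.058 = 5410.34 years; at 3 years per growth lamina that is 5410.34 / 3 ≈ 1803 growth laminae.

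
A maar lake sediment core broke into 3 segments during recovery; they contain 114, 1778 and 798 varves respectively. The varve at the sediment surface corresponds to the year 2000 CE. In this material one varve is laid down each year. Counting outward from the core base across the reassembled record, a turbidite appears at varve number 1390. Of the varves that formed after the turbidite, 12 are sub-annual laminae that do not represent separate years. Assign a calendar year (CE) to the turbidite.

Total varves = 114 + 1778 + 798 = 2690.
2690 − 1390 = 1300 varves lie beyond the turbidite toward the sediment surface.
1300 − 12 false = 1288 true varves after the turbidite.
2000 − 1288 = 712 CE.

712 CE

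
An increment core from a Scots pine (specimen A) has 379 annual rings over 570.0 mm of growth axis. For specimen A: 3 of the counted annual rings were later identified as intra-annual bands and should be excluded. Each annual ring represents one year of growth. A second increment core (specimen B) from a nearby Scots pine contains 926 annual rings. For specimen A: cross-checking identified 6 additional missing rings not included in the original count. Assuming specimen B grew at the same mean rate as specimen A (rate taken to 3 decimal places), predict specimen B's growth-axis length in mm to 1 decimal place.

1381.6 mm

Specimen A: correcting the raw count gives 379 − 3 + 6 = 382 true annual rings.
A: Extension rate ≈ 570.0 / 382 = 1.492 mm per year.
B's length ≈ 1.492 × 926 = 1381.6 mm.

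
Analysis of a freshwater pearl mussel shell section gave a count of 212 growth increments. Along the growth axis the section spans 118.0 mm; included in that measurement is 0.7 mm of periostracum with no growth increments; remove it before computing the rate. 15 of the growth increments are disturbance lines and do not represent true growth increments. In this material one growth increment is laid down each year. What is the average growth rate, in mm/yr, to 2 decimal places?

0.60 mm/yr

Adjusted count: 212 − 15 = 197 growth increments.
Net length = 118.0 − 0.7 = 117.3 mm.
117.3 mm over 197 years gives 117.3 / 197 ≈ 0.60 mm/yr.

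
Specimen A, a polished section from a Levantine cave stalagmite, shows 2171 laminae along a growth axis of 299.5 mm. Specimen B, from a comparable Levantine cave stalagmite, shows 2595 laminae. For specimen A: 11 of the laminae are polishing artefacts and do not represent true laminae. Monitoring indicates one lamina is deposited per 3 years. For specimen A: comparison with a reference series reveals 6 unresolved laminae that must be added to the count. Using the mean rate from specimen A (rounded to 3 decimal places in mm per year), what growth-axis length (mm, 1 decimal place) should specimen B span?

358.1 mm

Specimen A: correcting the raw count gives 2171 − 11 + 6 = 2166 true laminae.
Specimen A: 2166 laminae at 3 years each span 2166 × 3 = 6498 years.
A: Extension rate ≈ 299.5 / 6498 = 0.046 mm/year.
Specimen B: at 3 years per lamina, 2595 × 3 = 7785 years. For B, 0.046 mm/year × 7785 years = 358.1 mm.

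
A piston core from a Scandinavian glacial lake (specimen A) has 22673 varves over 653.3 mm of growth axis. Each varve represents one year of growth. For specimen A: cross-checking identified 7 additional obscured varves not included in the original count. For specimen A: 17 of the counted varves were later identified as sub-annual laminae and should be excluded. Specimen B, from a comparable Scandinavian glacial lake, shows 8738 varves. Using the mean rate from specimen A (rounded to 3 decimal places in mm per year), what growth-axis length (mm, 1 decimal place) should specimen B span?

253.4 mm

Specimen A: correcting the raw count gives 22673 − 17 + 7 = 22663 true varves.
A: Extension rate ≈ 653.3 / 22663 = 0.029 mm/yr.
For B, 0.029 mm/year × 8738 years = 253.4 mm.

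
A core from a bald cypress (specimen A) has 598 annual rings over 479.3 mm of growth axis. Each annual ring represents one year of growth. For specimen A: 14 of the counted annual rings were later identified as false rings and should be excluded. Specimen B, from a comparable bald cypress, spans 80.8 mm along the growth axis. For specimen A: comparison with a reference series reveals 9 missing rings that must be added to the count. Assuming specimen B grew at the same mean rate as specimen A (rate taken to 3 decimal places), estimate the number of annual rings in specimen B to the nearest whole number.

100 annual rings

Specimen A: correcting the raw count gives 598 − 14 + 9 = 593 true annual rings.
A: Mean rate = 479.3 mm / 593 years ≈ 0.808 mm per year.
Specimen B: 80.8 mm / 0.808 mm per year = 100.00 years ≈ 100 annual rings.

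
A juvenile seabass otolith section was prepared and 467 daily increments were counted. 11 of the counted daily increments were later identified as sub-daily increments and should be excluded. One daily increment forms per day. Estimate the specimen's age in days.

456 d

Adjusted count: 467 − 11 = 456 daily increments.
One daily increment per day makes the duration 456 days.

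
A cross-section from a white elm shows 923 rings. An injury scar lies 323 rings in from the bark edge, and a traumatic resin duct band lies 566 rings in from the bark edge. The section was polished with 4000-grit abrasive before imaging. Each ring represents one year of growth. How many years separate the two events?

The two markers are separated by 566 − 323 = 243 rings.
One ring per year makes the interval 243 years.

243 years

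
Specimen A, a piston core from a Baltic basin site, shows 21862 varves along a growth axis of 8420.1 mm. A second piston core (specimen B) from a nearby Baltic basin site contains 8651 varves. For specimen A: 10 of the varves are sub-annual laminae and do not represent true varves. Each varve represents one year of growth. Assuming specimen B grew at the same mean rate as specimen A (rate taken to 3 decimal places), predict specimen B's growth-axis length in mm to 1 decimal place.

3330.6 mm

Specimen A: adjusted count: 21862 − 10 = 21852 varves.
A: Mean rate = 8420.1 mm / 21852 years ≈ 0.385 mm/yr.
B's length ≈ 0.385 × 8651 = 3330.6 mm.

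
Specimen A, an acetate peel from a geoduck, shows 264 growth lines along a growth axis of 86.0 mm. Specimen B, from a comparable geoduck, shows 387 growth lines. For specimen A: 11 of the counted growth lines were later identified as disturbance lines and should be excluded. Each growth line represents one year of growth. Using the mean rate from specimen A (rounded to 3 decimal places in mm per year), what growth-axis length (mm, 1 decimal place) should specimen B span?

131.6 mm

Specimen A: adjusted count: 264 − 11 = 253 growth lines.
A: 86.0 mm over 253 years gives 86.0 / 253 ≈ 0.340 mm per year.
For B, 0.340 mm/year × 387 years = 131.6 mm.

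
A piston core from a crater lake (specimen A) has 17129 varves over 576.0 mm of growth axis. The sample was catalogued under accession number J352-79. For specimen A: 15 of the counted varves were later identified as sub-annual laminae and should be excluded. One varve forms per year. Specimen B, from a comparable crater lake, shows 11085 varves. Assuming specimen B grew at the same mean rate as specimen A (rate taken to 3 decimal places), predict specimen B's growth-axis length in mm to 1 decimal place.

Specimen A: adjusted count: 17129 − 15 = 17114 varves.
A: Extension rate ≈ 576.0 / 17114 = 0.034 mm/yr.
For B, 0.034 mm/year × 11085 years = 376.9 mm.

376.9 mm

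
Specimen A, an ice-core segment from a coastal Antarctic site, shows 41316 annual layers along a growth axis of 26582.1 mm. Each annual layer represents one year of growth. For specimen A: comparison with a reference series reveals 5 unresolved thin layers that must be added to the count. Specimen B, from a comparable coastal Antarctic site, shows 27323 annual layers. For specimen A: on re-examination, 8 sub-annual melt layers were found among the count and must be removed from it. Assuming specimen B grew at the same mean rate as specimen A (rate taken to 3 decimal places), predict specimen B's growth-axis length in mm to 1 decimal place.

Specimen A: adjusted count: 41316 − 8 + 5 = 41313 annual layers.
A: Extension rate ≈ 26582.1 / 41313 = 0.643 mm/year.
Length of B = 0.643 × 27323 = 17568.7 mm.

17568.7 mm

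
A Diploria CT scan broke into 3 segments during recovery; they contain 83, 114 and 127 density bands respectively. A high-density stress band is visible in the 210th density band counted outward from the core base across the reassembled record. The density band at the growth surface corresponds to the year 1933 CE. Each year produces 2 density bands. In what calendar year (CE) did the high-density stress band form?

1876 CE

Total density bands = 83 + 114 + 127 = 324.
324 − 210 = 114 density bands lie beyond the high-density stress band toward the growth surface.
With 2 density bands per year, 114 / 2 = 57 years.
The density band at the growth surface is 1933 CE, so the high-density stress band dates to 1933 − 57 = 1876 CE.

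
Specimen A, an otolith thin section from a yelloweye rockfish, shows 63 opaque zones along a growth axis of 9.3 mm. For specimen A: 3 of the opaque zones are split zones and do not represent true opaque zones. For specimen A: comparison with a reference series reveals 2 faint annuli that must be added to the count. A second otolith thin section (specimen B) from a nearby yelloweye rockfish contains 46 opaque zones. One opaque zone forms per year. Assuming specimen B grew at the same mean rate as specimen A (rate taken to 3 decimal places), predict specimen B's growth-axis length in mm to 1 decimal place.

Specimen A: true opaque zone count = 63 − 3 + 2 = 62.
A: 9.3 mm over 62 years gives 9.3 / 62 ≈ 0.150 mm/yr.
B's length ≈ 0.150 × 46 = 6.9 mm.

6.9 mm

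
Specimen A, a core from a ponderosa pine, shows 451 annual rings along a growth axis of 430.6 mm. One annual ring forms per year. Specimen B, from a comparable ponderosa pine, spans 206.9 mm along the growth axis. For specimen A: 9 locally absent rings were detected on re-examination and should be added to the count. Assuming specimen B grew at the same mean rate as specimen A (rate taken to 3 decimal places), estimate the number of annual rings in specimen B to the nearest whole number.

Specimen A: correcting the raw count gives 451 + 9 = 460 true annual rings.
A: 430.6 mm over 460 years gives 430.6 / 460 ≈ 0.936 mm per year.
Specimen B: 206.9 mm / 0.936 mm per year = 221.05 years ≈ 221 annual rings.

221 annual rings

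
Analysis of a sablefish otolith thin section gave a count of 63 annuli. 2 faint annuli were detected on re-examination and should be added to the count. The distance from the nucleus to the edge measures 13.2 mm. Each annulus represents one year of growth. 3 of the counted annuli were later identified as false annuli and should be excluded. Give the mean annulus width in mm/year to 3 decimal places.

Adjusted count: 63 − 3 + 2 = 62 annuli.
Mean rate = 13.2 mm / 62 years ≈ 0.213 mm/year.

0.213 mm/year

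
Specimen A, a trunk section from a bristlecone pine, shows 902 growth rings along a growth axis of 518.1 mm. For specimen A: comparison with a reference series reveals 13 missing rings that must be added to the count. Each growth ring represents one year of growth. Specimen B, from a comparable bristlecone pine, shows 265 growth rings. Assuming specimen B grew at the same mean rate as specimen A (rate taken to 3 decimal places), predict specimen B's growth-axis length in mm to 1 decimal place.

150.0 mm

Specimen A: true growth ring count = 902 + 13 = 915.
A: Mean rate = 518.1 mm / 915 years ≈ 0.566 mm per year.
Length of B = 0.566 × 265 = 150.0 mm.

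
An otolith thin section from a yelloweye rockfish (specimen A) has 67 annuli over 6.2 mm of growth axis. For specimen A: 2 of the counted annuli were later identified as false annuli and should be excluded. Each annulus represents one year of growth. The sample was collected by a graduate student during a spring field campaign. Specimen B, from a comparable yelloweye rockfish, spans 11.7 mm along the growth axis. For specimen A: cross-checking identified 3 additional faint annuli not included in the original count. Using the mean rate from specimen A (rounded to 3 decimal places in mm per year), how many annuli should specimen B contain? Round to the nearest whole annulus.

Specimen A: true annulus count = 67 − 2 + 3 = 68.
A: Mean rate = 6.2 mm / 68 years ≈ 0.091 mm per year.
B spans 11.7 / 0.091 = 128.57 years ≈ 129 annuli.

129 annuli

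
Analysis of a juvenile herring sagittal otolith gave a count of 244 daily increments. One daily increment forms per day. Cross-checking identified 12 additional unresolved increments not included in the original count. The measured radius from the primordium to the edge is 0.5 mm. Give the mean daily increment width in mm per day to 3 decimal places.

True daily increment count = 244 + 12 = 256.
Mean rate = 0.5 mm / 256 days ≈ 0.002 mm per day.

0.002 mm per day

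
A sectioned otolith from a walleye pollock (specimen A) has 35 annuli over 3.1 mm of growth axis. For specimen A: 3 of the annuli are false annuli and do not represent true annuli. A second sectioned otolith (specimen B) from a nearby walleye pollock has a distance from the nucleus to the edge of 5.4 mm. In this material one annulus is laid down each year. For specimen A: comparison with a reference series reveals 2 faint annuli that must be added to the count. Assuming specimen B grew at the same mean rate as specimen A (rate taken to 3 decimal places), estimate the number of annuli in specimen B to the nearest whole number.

59 annuli

Specimen A: correcting the raw count gives 35 − 3 + 2 = 34 true annuli.
A: 3.1 mm over 34 years gives 3.1 / 34 ≈ 0.091 mm/year.
Specimen B: 5.4 mm / 0.091 mm per year = 59.34 years ≈ 59 annuli.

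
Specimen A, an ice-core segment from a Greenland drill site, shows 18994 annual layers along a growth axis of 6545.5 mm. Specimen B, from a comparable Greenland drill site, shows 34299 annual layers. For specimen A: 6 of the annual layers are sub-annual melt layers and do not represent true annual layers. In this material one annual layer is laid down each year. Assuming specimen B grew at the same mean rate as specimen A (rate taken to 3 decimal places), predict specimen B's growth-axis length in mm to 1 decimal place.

11833.2 mm

Specimen A: adjusted count: 18994 − 6 = 18988 annual layers.
A: Extension rate ≈ 6545.5 / 18988 = 0.345 mm per year.
B's length ≈ 0.345 × 34299 = 11833.2 mm.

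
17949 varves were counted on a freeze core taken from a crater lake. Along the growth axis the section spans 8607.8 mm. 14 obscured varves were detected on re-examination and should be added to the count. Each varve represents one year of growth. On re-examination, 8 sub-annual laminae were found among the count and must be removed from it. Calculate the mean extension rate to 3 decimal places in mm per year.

0.479 mm per year

Adjusted count: 17949 − 8 + 14 = 17955 varves.
Extension rate ≈ 8607.8 / 17955 = 0.479 mm per year.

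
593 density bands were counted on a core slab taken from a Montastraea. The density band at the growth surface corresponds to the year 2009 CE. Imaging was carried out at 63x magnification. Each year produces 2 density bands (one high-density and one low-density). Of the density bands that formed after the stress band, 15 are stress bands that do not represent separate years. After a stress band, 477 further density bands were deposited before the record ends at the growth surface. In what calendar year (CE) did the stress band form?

1778 CE

477 density bands post-date the stress band.
Removing the 15 false density bands leaves 477 − 15 = 462 true density bands beyond the stress band.
With 2 density bands per year, 462 / 2 = 231 years.
The density band at the growth surface is 2009 CE, so the stress band dates to 2009 − 231 = 1778 CE.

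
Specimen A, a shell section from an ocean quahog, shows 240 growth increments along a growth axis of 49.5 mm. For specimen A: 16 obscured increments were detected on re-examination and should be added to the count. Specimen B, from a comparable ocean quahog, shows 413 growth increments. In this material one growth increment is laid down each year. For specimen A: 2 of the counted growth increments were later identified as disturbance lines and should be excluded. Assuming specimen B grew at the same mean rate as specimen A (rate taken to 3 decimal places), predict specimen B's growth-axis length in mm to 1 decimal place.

80.5 mm

Specimen A: after corrections the count is 240 − 2 + 16 = 254 growth increments.
A: Extension rate ≈ 49.5 / 254 = 0.195 mm/year.
For B, 0.195 mm/year × 413 years = 80.5 mm.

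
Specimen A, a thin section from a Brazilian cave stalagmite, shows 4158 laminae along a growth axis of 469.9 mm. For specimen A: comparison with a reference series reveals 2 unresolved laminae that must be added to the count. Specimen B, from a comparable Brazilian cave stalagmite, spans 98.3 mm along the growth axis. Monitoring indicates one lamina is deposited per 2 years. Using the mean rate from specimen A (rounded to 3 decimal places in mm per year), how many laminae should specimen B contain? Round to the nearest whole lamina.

878 laminae

Specimen A: after corrections the count is 4158 + 2 = 4160 laminae.
Specimen A: 4160 laminae at 2 years each span 4160 × 2 = 8320 years.
A: 469.9 mm over 8320 years gives 469.9 / 8320 ≈ 0.056 mm per year.
For B, 98.3 / 0.056 = 1755.36 years; at 2 years per lamina that is 1755.36 / 2 ≈ 878 laminae.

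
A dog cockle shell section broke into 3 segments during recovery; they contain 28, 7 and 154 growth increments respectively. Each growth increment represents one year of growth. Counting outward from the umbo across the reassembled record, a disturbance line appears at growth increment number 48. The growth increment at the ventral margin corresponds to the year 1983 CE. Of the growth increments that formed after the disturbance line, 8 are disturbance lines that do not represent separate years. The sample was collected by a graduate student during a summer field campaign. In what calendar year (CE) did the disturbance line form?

Total growth increments = 28 + 7 + 154 = 189.
The disturbance line sits at growth increment 48 from the umbo, so 189 − 48 = 141 growth increments formed after it.
Excluding 8 false growth increments: 141 − 8 = 133.
1983 − 133 = 1850 CE.

1850 CE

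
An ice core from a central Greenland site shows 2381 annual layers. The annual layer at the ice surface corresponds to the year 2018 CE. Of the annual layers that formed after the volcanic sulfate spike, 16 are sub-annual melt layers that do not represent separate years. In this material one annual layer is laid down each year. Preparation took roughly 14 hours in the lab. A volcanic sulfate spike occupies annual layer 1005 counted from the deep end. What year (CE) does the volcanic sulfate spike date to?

2381 − 1005 = 1376 annual layers lie beyond the volcanic sulfate spike toward the ice surface.
Removing the 16 false annual layers leaves 1376 − 16 = 1360 true annual layers beyond the volcanic sulfate spike.
The annual layer at the ice surface is 2018 CE, so the volcanic sulfate spike dates to 2018 − 1360 = 658 CE.

658 CE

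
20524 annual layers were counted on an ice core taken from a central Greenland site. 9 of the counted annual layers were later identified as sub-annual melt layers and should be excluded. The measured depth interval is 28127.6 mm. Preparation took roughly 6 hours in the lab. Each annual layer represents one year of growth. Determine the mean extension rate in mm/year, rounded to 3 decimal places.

True annual layer count = 20524 − 9 = 20515.
Extension rate ≈ 28127.6 / 20515 = 1.371 mm/year.

1.371 mm/year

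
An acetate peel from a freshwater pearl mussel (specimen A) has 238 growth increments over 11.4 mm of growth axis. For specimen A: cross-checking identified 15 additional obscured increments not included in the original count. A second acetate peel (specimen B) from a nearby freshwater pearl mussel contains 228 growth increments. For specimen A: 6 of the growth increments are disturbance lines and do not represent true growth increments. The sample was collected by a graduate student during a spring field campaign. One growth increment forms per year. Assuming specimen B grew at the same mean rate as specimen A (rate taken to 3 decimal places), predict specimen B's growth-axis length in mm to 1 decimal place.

Specimen A: adjusted count: 238 − 6 + 15 = 247 growth increments.
A: Extension rate ≈ 11.4 / 247 = 0.046 mm per year.
For B, 0.046 mm/year × 228 years = 10.5 mm.

10.5 mm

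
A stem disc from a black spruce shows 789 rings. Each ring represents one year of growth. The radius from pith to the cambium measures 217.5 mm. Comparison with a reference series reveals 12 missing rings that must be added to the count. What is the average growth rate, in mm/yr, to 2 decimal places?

0.27 mm/yr

True ring count = 789 + 12 = 801.
Mean rate = 217.5 mm / 801 years ≈ 0.27 mm/yr.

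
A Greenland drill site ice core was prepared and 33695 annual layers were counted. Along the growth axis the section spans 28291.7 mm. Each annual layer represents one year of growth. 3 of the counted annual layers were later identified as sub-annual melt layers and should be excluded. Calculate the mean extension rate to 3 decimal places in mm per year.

0.840 mm per year

Adjusted count: 33695 − 3 = 33692 annual layers.
Extension rate ≈ 28291.7 / 33692 = 0.840 mm per year.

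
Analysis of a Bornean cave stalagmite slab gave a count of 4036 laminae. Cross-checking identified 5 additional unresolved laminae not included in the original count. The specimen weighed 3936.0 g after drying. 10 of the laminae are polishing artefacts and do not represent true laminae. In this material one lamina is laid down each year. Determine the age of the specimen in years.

4031 years

True lamina count = 4036 − 10 + 5 = 4031.
One lamina per year makes the duration 4031 years.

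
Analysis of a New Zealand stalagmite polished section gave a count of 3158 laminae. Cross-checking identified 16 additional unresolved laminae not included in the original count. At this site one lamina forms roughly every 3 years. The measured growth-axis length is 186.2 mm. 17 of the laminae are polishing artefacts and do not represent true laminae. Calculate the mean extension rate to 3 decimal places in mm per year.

Correcting the raw count gives 3158 − 17 + 16 = 3157 true laminae.
3157 laminae at 3 years each span 3157 × 3 = 9471 years.
Extension rate ≈ 186.2 / 9471 = 0.020 mm per year.

0.020 mm per year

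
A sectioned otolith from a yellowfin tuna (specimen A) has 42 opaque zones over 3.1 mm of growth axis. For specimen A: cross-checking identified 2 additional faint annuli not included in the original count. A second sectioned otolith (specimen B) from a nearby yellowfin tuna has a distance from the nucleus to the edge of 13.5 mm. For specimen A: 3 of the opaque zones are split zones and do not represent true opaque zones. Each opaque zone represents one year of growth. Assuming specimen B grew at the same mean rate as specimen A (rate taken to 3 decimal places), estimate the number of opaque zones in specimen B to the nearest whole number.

Specimen A: correcting the raw count gives 42 − 3 + 2 = 41 true opaque zones.
A: Mean rate = 3.1 mm / 41 years ≈ 0.076 mm/yr.
Specimen B: 13.5 mm / 0.076 mm per year = 177.63 years ≈ 178 opaque zones.

178 opaque zones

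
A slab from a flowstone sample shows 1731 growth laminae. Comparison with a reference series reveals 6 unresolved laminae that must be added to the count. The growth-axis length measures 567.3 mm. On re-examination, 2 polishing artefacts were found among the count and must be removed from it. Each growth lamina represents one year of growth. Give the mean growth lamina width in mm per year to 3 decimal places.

Correcting the raw count gives 1731 − 2 + 6 = 1735 true growth laminae.
Mean rate = 567.3 mm / 1735 years ≈ 0.327 mm per year.

0.327 mm per year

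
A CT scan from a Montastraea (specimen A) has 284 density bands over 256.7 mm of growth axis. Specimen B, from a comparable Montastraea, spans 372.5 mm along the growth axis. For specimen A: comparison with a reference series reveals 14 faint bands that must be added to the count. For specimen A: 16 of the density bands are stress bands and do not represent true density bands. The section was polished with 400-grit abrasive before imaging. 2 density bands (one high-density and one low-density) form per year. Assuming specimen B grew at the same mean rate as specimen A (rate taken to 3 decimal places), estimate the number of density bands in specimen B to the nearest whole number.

Specimen A: true density band count = 284 − 16 + 14 = 282.
Specimen A: dividing by 2 density bands per year: 282 / 2 = 141 years.
A: Mean rate = 256.7 mm / 141 years ≈ 1.821 mm/year.
B spans 372.5 / 1.821 = 204.56 years; at 2 density bands per year that is 204.56 × 2 ≈ 409 density bands.

409 density bands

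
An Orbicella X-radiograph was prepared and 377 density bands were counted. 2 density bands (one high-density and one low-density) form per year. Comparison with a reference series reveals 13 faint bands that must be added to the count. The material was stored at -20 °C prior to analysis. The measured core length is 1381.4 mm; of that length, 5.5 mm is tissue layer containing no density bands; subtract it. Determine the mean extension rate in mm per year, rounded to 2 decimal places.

7.06 mm per year

Adjusted count: 377 + 13 = 390 density bands.
Dividing by 2 density bands per year: 390 / 2 = 195 years.
Removing the 5.5 mm offcut leaves 1381.4 − 5.5 = 1375.9 mm.
1375.9 mm over 195 years gives 1375.9 / 195 ≈ 7.06 mm per year.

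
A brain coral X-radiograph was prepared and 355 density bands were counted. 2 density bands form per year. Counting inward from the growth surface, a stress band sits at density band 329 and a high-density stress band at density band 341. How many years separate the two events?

341 − 329 = 12 density bands lie between the two events.
With 2 density bands per year, 12 / 2 = 6 years.

6 years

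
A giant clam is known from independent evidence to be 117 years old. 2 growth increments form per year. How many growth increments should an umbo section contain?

117 years at 2 growth increments per year gives 117 × 2 = 234 growth increments.
So 234 growth increments should be present.

234 growth increments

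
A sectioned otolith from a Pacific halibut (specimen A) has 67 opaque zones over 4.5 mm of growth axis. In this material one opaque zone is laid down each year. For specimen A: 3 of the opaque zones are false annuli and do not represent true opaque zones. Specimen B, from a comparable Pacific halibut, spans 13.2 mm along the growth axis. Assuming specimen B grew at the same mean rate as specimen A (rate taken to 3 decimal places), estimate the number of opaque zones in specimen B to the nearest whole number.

Specimen A: adjusted count: 67 − 3 = 64 opaque zones.
A: Mean rate = 4.5 mm / 64 years ≈ 0.070 mm per year.
For B, 13.2 / 0.070 = 188.57 years ≈ 189 opaque zones.

189 opaque zones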